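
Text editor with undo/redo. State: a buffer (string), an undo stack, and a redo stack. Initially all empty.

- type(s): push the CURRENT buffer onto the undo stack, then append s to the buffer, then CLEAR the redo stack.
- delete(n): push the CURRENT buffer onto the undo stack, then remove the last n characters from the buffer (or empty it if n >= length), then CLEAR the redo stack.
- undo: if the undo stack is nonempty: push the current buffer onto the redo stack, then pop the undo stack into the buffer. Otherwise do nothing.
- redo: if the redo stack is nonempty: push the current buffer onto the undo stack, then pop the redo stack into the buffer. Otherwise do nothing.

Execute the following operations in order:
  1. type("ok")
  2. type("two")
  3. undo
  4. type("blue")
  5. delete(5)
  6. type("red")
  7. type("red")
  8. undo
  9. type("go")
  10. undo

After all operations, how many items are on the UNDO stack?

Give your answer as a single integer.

After op 1 (type): buf='ok' undo_depth=1 redo_depth=0
After op 2 (type): buf='oktwo' undo_depth=2 redo_depth=0
After op 3 (undo): buf='ok' undo_depth=1 redo_depth=1
After op 4 (type): buf='okblue' undo_depth=2 redo_depth=0
After op 5 (delete): buf='o' undo_depth=3 redo_depth=0
After op 6 (type): buf='ored' undo_depth=4 redo_depth=0
After op 7 (type): buf='oredred' undo_depth=5 redo_depth=0
After op 8 (undo): buf='ored' undo_depth=4 redo_depth=1
After op 9 (type): buf='oredgo' undo_depth=5 redo_depth=0
After op 10 (undo): buf='ored' undo_depth=4 redo_depth=1

Answer: 4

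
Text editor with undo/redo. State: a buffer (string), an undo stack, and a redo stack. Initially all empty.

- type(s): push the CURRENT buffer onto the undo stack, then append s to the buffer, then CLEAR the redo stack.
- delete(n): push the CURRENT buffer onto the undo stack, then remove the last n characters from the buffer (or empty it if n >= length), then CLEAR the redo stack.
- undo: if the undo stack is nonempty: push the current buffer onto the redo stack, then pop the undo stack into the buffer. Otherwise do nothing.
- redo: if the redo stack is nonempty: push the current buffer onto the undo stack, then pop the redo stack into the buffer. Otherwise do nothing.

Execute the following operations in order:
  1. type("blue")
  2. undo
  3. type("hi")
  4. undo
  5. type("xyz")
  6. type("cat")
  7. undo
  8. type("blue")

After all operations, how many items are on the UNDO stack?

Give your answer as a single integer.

Answer: 2

Derivation:
After op 1 (type): buf='blue' undo_depth=1 redo_depth=0
After op 2 (undo): buf='(empty)' undo_depth=0 redo_depth=1
After op 3 (type): buf='hi' undo_depth=1 redo_depth=0
After op 4 (undo): buf='(empty)' undo_depth=0 redo_depth=1
After op 5 (type): buf='xyz' undo_depth=1 redo_depth=0
After op 6 (type): buf='xyzcat' undo_depth=2 redo_depth=0
After op 7 (undo): buf='xyz' undo_depth=1 redo_depth=1
After op 8 (type): buf='xyzblue' undo_depth=2 redo_depth=0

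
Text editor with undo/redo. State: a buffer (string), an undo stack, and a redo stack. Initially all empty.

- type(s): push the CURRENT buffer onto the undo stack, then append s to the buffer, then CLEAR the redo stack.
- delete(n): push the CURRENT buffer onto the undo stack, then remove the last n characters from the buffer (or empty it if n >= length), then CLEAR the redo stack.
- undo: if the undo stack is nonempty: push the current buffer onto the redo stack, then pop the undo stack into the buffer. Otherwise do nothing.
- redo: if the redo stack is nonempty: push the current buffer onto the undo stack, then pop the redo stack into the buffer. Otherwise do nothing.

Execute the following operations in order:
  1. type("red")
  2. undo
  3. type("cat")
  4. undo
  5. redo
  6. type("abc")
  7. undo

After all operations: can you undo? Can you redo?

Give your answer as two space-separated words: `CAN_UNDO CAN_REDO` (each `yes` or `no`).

Answer: yes yes

Derivation:
After op 1 (type): buf='red' undo_depth=1 redo_depth=0
After op 2 (undo): buf='(empty)' undo_depth=0 redo_depth=1
After op 3 (type): buf='cat' undo_depth=1 redo_depth=0
After op 4 (undo): buf='(empty)' undo_depth=0 redo_depth=1
After op 5 (redo): buf='cat' undo_depth=1 redo_depth=0
After op 6 (type): buf='catabc' undo_depth=2 redo_depth=0
After op 7 (undo): buf='cat' undo_depth=1 redo_depth=1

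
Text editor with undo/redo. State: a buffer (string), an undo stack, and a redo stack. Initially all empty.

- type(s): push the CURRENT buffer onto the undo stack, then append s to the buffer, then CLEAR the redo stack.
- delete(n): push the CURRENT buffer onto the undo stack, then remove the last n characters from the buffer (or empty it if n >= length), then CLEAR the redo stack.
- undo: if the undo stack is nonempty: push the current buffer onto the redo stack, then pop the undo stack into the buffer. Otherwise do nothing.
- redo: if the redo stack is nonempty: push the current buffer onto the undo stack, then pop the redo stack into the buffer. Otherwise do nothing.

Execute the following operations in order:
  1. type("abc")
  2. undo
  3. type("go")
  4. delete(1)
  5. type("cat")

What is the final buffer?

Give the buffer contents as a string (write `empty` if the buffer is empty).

Answer: gcat

Derivation:
After op 1 (type): buf='abc' undo_depth=1 redo_depth=0
After op 2 (undo): buf='(empty)' undo_depth=0 redo_depth=1
After op 3 (type): buf='go' undo_depth=1 redo_depth=0
After op 4 (delete): buf='g' undo_depth=2 redo_depth=0
After op 5 (type): buf='gcat' undo_depth=3 redo_depth=0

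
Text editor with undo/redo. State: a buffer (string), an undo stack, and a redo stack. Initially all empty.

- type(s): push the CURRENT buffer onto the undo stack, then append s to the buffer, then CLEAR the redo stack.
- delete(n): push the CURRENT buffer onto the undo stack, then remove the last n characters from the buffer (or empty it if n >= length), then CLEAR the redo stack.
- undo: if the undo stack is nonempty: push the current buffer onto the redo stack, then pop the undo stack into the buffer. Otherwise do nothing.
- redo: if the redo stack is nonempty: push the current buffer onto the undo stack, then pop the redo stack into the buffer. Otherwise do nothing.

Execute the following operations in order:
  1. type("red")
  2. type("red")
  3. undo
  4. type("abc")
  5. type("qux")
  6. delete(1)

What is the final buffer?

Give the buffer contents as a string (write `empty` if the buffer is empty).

Answer: redabcqu

Derivation:
After op 1 (type): buf='red' undo_depth=1 redo_depth=0
After op 2 (type): buf='redred' undo_depth=2 redo_depth=0
After op 3 (undo): buf='red' undo_depth=1 redo_depth=1
After op 4 (type): buf='redabc' undo_depth=2 redo_depth=0
After op 5 (type): buf='redabcqux' undo_depth=3 redo_depth=0
After op 6 (delete): buf='redabcqu' undo_depth=4 redo_depth=0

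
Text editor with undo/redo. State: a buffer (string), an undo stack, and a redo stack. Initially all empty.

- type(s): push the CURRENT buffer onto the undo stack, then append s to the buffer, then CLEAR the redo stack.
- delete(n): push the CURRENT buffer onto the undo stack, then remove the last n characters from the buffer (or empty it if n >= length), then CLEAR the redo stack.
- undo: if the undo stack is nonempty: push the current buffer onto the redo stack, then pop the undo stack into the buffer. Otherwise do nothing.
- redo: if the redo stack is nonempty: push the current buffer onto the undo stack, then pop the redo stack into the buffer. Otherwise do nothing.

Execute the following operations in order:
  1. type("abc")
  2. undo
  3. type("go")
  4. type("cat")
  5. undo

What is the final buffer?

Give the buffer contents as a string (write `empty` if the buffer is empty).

Answer: go

Derivation:
After op 1 (type): buf='abc' undo_depth=1 redo_depth=0
After op 2 (undo): buf='(empty)' undo_depth=0 redo_depth=1
After op 3 (type): buf='go' undo_depth=1 redo_depth=0
After op 4 (type): buf='gocat' undo_depth=2 redo_depth=0
After op 5 (undo): buf='go' undo_depth=1 redo_depth=1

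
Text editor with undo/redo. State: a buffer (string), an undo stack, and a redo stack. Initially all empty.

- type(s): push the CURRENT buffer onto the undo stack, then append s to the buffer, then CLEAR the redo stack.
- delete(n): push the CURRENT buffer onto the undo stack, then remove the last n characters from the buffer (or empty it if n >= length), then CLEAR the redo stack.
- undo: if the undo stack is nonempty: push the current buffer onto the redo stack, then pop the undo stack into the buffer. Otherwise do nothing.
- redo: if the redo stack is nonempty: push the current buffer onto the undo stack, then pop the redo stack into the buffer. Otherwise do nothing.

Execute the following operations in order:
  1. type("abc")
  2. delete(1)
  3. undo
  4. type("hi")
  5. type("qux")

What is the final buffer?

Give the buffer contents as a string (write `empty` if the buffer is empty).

After op 1 (type): buf='abc' undo_depth=1 redo_depth=0
After op 2 (delete): buf='ab' undo_depth=2 redo_depth=0
After op 3 (undo): buf='abc' undo_depth=1 redo_depth=1
After op 4 (type): buf='abchi' undo_depth=2 redo_depth=0
After op 5 (type): buf='abchiqux' undo_depth=3 redo_depth=0

Answer: abchiqux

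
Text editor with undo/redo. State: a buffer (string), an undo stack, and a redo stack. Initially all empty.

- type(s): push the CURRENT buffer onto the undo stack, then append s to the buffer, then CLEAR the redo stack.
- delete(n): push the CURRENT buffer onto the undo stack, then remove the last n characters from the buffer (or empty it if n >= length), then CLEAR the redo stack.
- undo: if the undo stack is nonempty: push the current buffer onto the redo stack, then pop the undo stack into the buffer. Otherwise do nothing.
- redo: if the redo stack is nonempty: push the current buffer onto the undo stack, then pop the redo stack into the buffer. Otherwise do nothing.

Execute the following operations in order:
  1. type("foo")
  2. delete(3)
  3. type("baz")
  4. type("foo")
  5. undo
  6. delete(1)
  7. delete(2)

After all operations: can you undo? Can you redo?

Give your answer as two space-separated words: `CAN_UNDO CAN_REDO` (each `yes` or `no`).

Answer: yes no

Derivation:
After op 1 (type): buf='foo' undo_depth=1 redo_depth=0
After op 2 (delete): buf='(empty)' undo_depth=2 redo_depth=0
After op 3 (type): buf='baz' undo_depth=3 redo_depth=0
After op 4 (type): buf='bazfoo' undo_depth=4 redo_depth=0
After op 5 (undo): buf='baz' undo_depth=3 redo_depth=1
After op 6 (delete): buf='ba' undo_depth=4 redo_depth=0
After op 7 (delete): buf='(empty)' undo_depth=5 redo_depth=0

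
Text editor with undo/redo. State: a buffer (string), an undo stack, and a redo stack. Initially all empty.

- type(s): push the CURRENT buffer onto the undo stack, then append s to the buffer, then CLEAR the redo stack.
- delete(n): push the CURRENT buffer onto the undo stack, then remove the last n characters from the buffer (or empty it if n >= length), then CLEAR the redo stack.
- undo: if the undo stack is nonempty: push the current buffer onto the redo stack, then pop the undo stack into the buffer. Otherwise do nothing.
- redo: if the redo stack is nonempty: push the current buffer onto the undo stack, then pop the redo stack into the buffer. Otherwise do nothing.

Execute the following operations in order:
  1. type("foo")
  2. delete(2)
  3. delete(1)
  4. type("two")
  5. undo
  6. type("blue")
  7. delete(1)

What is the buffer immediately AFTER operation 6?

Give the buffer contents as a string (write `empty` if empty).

After op 1 (type): buf='foo' undo_depth=1 redo_depth=0
After op 2 (delete): buf='f' undo_depth=2 redo_depth=0
After op 3 (delete): buf='(empty)' undo_depth=3 redo_depth=0
After op 4 (type): buf='two' undo_depth=4 redo_depth=0
After op 5 (undo): buf='(empty)' undo_depth=3 redo_depth=1
After op 6 (type): buf='blue' undo_depth=4 redo_depth=0

Answer: blue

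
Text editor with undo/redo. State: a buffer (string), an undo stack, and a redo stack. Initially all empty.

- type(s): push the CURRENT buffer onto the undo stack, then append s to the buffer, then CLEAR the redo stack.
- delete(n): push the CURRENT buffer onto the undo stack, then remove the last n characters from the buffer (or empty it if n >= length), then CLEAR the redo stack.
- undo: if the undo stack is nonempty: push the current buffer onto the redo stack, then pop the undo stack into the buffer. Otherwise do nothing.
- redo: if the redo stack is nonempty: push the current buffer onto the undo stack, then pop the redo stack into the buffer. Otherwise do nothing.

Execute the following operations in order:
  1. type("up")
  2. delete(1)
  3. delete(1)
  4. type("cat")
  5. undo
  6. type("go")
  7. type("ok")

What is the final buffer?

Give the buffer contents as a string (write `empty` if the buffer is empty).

After op 1 (type): buf='up' undo_depth=1 redo_depth=0
After op 2 (delete): buf='u' undo_depth=2 redo_depth=0
After op 3 (delete): buf='(empty)' undo_depth=3 redo_depth=0
After op 4 (type): buf='cat' undo_depth=4 redo_depth=0
After op 5 (undo): buf='(empty)' undo_depth=3 redo_depth=1
After op 6 (type): buf='go' undo_depth=4 redo_depth=0
After op 7 (type): buf='gook' undo_depth=5 redo_depth=0

Answer: gook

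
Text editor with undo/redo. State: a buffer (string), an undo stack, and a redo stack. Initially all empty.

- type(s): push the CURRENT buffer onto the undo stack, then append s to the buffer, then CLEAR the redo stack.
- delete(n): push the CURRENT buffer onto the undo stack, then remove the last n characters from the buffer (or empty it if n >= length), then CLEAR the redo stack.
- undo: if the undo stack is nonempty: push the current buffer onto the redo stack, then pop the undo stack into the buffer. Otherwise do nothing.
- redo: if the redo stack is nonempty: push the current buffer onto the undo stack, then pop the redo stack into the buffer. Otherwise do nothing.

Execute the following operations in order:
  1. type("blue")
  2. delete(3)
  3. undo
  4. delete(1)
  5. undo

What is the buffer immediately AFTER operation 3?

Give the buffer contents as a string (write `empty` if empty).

Answer: blue

Derivation:
After op 1 (type): buf='blue' undo_depth=1 redo_depth=0
After op 2 (delete): buf='b' undo_depth=2 redo_depth=0
After op 3 (undo): buf='blue' undo_depth=1 redo_depth=1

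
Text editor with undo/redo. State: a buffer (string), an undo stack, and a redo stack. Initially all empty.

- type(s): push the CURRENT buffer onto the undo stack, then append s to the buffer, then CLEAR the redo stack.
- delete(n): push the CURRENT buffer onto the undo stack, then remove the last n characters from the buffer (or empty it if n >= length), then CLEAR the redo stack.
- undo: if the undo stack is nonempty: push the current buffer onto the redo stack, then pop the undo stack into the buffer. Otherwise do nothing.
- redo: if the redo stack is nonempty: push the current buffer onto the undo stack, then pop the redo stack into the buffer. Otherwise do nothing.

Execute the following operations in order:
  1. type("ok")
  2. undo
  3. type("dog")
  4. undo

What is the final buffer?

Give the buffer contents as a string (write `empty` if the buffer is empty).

Answer: empty

Derivation:
After op 1 (type): buf='ok' undo_depth=1 redo_depth=0
After op 2 (undo): buf='(empty)' undo_depth=0 redo_depth=1
After op 3 (type): buf='dog' undo_depth=1 redo_depth=0
After op 4 (undo): buf='(empty)' undo_depth=0 redo_depth=1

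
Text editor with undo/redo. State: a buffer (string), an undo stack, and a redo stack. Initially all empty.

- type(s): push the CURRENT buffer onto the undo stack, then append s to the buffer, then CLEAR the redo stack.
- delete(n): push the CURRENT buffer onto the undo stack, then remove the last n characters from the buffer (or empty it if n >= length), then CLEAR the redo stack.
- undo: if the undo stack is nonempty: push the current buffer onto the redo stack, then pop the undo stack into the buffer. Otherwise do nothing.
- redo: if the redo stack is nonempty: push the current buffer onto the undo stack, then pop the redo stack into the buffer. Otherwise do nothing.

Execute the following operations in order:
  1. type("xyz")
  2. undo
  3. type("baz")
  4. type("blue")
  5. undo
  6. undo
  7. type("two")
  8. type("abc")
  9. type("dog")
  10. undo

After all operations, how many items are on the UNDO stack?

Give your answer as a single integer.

Answer: 2

Derivation:
After op 1 (type): buf='xyz' undo_depth=1 redo_depth=0
After op 2 (undo): buf='(empty)' undo_depth=0 redo_depth=1
After op 3 (type): buf='baz' undo_depth=1 redo_depth=0
After op 4 (type): buf='bazblue' undo_depth=2 redo_depth=0
After op 5 (undo): buf='baz' undo_depth=1 redo_depth=1
After op 6 (undo): buf='(empty)' undo_depth=0 redo_depth=2
After op 7 (type): buf='two' undo_depth=1 redo_depth=0
After op 8 (type): buf='twoabc' undo_depth=2 redo_depth=0
After op 9 (type): buf='twoabcdog' undo_depth=3 redo_depth=0
After op 10 (undo): buf='twoabc' undo_depth=2 redo_depth=1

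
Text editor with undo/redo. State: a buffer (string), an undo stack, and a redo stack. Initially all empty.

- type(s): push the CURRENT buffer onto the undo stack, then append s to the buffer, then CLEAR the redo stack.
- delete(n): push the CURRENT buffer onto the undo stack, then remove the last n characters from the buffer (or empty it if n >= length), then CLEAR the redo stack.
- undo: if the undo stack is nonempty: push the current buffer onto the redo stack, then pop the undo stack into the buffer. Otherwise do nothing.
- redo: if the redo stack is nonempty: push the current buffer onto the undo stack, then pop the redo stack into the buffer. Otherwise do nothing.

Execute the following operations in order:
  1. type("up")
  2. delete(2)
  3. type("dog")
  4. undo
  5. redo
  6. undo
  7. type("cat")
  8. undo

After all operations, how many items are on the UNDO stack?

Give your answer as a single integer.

Answer: 2

Derivation:
After op 1 (type): buf='up' undo_depth=1 redo_depth=0
After op 2 (delete): buf='(empty)' undo_depth=2 redo_depth=0
After op 3 (type): buf='dog' undo_depth=3 redo_depth=0
After op 4 (undo): buf='(empty)' undo_depth=2 redo_depth=1
After op 5 (redo): buf='dog' undo_depth=3 redo_depth=0
After op 6 (undo): buf='(empty)' undo_depth=2 redo_depth=1
After op 7 (type): buf='cat' undo_depth=3 redo_depth=0
After op 8 (undo): buf='(empty)' undo_depth=2 redo_depth=1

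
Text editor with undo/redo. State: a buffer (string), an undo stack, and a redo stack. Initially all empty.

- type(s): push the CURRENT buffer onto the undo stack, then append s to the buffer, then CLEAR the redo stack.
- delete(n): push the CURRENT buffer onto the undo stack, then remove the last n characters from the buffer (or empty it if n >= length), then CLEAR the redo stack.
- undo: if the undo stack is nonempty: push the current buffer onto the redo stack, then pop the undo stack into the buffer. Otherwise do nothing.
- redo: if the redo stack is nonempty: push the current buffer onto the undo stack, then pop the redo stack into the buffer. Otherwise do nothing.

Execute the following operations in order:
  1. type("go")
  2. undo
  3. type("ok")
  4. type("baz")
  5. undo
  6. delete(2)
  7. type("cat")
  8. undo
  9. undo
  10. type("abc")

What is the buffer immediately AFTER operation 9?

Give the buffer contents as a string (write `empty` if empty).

Answer: ok

Derivation:
After op 1 (type): buf='go' undo_depth=1 redo_depth=0
After op 2 (undo): buf='(empty)' undo_depth=0 redo_depth=1
After op 3 (type): buf='ok' undo_depth=1 redo_depth=0
After op 4 (type): buf='okbaz' undo_depth=2 redo_depth=0
After op 5 (undo): buf='ok' undo_depth=1 redo_depth=1
After op 6 (delete): buf='(empty)' undo_depth=2 redo_depth=0
After op 7 (type): buf='cat' undo_depth=3 redo_depth=0
After op 8 (undo): buf='(empty)' undo_depth=2 redo_depth=1
After op 9 (undo): buf='ok' undo_depth=1 redo_depth=2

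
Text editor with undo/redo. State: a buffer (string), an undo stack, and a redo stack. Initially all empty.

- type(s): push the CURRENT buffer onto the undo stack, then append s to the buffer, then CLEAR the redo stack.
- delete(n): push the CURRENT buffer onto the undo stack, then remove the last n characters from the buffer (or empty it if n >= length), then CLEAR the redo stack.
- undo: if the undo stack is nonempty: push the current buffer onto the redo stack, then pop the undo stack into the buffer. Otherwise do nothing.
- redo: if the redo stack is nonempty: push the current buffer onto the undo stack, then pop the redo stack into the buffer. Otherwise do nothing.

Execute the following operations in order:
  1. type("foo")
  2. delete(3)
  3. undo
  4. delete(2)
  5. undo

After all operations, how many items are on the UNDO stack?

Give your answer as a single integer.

Answer: 1

Derivation:
After op 1 (type): buf='foo' undo_depth=1 redo_depth=0
After op 2 (delete): buf='(empty)' undo_depth=2 redo_depth=0
After op 3 (undo): buf='foo' undo_depth=1 redo_depth=1
After op 4 (delete): buf='f' undo_depth=2 redo_depth=0
After op 5 (undo): buf='foo' undo_depth=1 redo_depth=1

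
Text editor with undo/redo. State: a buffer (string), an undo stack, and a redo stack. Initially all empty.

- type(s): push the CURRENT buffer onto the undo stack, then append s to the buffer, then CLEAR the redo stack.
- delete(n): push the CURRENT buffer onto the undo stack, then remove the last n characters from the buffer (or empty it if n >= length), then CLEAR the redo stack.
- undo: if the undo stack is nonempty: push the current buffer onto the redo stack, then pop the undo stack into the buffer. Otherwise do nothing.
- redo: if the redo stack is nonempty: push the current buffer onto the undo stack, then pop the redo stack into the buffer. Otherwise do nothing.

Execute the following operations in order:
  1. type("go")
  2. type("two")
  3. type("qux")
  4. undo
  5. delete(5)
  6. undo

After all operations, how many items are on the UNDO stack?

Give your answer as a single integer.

Answer: 2

Derivation:
After op 1 (type): buf='go' undo_depth=1 redo_depth=0
After op 2 (type): buf='gotwo' undo_depth=2 redo_depth=0
After op 3 (type): buf='gotwoqux' undo_depth=3 redo_depth=0
After op 4 (undo): buf='gotwo' undo_depth=2 redo_depth=1
After op 5 (delete): buf='(empty)' undo_depth=3 redo_depth=0
After op 6 (undo): buf='gotwo' undo_depth=2 redo_depth=1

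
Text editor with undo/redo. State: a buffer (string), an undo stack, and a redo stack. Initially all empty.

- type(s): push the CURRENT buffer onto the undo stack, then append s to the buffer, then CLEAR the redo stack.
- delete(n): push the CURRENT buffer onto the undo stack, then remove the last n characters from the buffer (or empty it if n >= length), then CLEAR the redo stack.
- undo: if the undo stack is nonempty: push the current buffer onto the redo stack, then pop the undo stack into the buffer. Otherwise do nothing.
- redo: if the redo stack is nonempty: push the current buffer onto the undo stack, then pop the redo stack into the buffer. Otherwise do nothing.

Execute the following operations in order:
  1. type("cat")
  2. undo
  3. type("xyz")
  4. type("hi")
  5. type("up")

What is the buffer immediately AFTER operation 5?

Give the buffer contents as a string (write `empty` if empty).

Answer: xyzhiup

Derivation:
After op 1 (type): buf='cat' undo_depth=1 redo_depth=0
After op 2 (undo): buf='(empty)' undo_depth=0 redo_depth=1
After op 3 (type): buf='xyz' undo_depth=1 redo_depth=0
After op 4 (type): buf='xyzhi' undo_depth=2 redo_depth=0
After op 5 (type): buf='xyzhiup' undo_depth=3 redo_depth=0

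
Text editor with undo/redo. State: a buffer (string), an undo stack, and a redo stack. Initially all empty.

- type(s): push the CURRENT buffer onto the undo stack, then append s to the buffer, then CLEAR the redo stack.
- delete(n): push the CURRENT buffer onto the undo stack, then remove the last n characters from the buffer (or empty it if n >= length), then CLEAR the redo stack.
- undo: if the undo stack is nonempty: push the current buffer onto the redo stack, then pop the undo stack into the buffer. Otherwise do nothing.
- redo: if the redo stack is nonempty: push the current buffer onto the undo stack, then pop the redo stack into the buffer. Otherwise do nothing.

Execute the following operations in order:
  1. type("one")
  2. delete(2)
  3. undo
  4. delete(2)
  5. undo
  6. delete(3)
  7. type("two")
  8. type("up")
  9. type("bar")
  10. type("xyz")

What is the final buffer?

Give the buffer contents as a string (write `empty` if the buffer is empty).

After op 1 (type): buf='one' undo_depth=1 redo_depth=0
After op 2 (delete): buf='o' undo_depth=2 redo_depth=0
After op 3 (undo): buf='one' undo_depth=1 redo_depth=1
After op 4 (delete): buf='o' undo_depth=2 redo_depth=0
After op 5 (undo): buf='one' undo_depth=1 redo_depth=1
After op 6 (delete): buf='(empty)' undo_depth=2 redo_depth=0
After op 7 (type): buf='two' undo_depth=3 redo_depth=0
After op 8 (type): buf='twoup' undo_depth=4 redo_depth=0
After op 9 (type): buf='twoupbar' undo_depth=5 redo_depth=0
After op 10 (type): buf='twoupbarxyz' undo_depth=6 redo_depth=0

Answer: twoupbarxyz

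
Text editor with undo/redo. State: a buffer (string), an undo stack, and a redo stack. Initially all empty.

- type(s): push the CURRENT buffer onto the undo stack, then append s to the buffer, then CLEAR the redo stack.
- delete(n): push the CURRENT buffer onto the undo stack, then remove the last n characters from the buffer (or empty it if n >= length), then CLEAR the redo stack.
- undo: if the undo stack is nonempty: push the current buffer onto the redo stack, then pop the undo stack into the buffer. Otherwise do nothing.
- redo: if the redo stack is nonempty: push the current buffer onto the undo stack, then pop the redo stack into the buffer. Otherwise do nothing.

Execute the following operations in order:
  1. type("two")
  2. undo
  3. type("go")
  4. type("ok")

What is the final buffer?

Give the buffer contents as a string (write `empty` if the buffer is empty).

Answer: gook

Derivation:
After op 1 (type): buf='two' undo_depth=1 redo_depth=0
After op 2 (undo): buf='(empty)' undo_depth=0 redo_depth=1
After op 3 (type): buf='go' undo_depth=1 redo_depth=0
After op 4 (type): buf='gook' undo_depth=2 redo_depth=0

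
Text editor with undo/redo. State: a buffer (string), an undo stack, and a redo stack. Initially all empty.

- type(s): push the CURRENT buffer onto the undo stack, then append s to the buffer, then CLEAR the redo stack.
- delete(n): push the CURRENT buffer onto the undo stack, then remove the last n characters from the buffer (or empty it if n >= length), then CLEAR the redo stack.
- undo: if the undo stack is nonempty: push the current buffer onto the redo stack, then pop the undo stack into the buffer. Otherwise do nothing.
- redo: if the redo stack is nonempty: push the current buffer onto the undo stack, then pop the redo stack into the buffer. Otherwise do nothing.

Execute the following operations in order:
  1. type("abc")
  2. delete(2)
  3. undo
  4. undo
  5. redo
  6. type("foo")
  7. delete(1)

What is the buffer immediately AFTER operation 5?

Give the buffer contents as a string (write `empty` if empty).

Answer: abc

Derivation:
After op 1 (type): buf='abc' undo_depth=1 redo_depth=0
After op 2 (delete): buf='a' undo_depth=2 redo_depth=0
After op 3 (undo): buf='abc' undo_depth=1 redo_depth=1
After op 4 (undo): buf='(empty)' undo_depth=0 redo_depth=2
After op 5 (redo): buf='abc' undo_depth=1 redo_depth=1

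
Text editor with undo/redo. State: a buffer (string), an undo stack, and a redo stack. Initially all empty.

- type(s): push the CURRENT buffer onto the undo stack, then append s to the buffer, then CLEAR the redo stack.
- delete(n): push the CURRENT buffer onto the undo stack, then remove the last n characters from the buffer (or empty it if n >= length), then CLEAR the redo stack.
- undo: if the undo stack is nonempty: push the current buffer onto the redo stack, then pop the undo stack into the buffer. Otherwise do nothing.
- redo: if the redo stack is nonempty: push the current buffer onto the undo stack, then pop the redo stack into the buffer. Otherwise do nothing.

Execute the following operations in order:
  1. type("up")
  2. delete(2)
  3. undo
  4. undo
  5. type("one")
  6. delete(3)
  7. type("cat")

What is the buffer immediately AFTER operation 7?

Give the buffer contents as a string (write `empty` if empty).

After op 1 (type): buf='up' undo_depth=1 redo_depth=0
After op 2 (delete): buf='(empty)' undo_depth=2 redo_depth=0
After op 3 (undo): buf='up' undo_depth=1 redo_depth=1
After op 4 (undo): buf='(empty)' undo_depth=0 redo_depth=2
After op 5 (type): buf='one' undo_depth=1 redo_depth=0
After op 6 (delete): buf='(empty)' undo_depth=2 redo_depth=0
After op 7 (type): buf='cat' undo_depth=3 redo_depth=0

Answer: cat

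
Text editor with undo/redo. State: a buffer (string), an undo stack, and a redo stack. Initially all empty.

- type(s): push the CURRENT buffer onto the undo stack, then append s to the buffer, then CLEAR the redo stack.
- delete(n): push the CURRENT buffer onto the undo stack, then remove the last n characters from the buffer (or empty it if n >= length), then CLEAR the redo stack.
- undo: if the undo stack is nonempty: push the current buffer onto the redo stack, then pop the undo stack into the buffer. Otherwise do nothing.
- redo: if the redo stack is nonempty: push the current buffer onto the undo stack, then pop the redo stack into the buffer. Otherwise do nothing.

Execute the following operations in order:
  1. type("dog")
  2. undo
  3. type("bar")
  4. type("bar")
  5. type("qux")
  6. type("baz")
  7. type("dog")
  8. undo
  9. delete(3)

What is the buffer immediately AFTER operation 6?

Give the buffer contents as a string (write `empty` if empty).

After op 1 (type): buf='dog' undo_depth=1 redo_depth=0
After op 2 (undo): buf='(empty)' undo_depth=0 redo_depth=1
After op 3 (type): buf='bar' undo_depth=1 redo_depth=0
After op 4 (type): buf='barbar' undo_depth=2 redo_depth=0
After op 5 (type): buf='barbarqux' undo_depth=3 redo_depth=0
After op 6 (type): buf='barbarquxbaz' undo_depth=4 redo_depth=0

Answer: barbarquxbaz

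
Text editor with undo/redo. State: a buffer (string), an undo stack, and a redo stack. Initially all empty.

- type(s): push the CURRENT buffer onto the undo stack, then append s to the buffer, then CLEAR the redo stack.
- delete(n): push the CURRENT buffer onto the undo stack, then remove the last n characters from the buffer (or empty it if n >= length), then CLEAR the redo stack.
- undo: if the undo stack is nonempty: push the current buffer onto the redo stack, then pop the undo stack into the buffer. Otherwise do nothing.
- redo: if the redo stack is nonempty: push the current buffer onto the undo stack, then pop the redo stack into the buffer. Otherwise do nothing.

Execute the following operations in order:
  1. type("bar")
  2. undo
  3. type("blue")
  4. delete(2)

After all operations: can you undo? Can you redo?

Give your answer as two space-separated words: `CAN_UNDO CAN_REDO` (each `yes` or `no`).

After op 1 (type): buf='bar' undo_depth=1 redo_depth=0
After op 2 (undo): buf='(empty)' undo_depth=0 redo_depth=1
After op 3 (type): buf='blue' undo_depth=1 redo_depth=0
After op 4 (delete): buf='bl' undo_depth=2 redo_depth=0

Answer: yes no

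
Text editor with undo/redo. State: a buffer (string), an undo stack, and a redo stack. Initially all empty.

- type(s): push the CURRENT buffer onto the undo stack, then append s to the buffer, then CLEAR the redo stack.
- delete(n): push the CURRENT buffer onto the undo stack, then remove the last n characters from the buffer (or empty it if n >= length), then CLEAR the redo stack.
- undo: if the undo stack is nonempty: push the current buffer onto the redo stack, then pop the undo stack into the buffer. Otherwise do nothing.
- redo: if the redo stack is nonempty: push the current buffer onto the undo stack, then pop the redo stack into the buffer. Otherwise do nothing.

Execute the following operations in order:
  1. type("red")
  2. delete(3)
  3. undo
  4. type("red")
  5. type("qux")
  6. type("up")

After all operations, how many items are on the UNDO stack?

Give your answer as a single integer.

Answer: 4

Derivation:
After op 1 (type): buf='red' undo_depth=1 redo_depth=0
After op 2 (delete): buf='(empty)' undo_depth=2 redo_depth=0
After op 3 (undo): buf='red' undo_depth=1 redo_depth=1
After op 4 (type): buf='redred' undo_depth=2 redo_depth=0
After op 5 (type): buf='redredqux' undo_depth=3 redo_depth=0
After op 6 (type): buf='redredquxup' undo_depth=4 redo_depth=0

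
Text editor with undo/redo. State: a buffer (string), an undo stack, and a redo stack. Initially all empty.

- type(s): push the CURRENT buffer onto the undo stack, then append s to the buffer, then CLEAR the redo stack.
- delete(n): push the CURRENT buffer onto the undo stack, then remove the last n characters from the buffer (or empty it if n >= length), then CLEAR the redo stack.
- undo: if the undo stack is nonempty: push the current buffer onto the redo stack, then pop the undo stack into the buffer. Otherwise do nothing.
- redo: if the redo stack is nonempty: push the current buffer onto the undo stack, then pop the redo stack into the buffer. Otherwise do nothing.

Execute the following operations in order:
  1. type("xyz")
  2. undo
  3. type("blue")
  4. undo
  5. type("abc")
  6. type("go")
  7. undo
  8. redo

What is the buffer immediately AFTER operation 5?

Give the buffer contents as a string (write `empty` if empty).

Answer: abc

Derivation:
After op 1 (type): buf='xyz' undo_depth=1 redo_depth=0
After op 2 (undo): buf='(empty)' undo_depth=0 redo_depth=1
After op 3 (type): buf='blue' undo_depth=1 redo_depth=0
After op 4 (undo): buf='(empty)' undo_depth=0 redo_depth=1
After op 5 (type): buf='abc' undo_depth=1 redo_depth=0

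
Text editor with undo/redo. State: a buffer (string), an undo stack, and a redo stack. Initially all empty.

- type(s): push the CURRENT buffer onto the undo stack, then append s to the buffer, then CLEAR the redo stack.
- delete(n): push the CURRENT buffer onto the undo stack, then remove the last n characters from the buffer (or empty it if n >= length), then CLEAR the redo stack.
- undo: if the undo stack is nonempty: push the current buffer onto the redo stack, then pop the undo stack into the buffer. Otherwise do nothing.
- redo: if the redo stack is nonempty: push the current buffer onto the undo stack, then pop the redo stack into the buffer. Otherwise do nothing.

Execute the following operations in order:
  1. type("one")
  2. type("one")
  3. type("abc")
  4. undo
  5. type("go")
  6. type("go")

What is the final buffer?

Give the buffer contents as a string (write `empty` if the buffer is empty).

After op 1 (type): buf='one' undo_depth=1 redo_depth=0
After op 2 (type): buf='oneone' undo_depth=2 redo_depth=0
After op 3 (type): buf='oneoneabc' undo_depth=3 redo_depth=0
After op 4 (undo): buf='oneone' undo_depth=2 redo_depth=1
After op 5 (type): buf='oneonego' undo_depth=3 redo_depth=0
After op 6 (type): buf='oneonegogo' undo_depth=4 redo_depth=0

Answer: oneonegogo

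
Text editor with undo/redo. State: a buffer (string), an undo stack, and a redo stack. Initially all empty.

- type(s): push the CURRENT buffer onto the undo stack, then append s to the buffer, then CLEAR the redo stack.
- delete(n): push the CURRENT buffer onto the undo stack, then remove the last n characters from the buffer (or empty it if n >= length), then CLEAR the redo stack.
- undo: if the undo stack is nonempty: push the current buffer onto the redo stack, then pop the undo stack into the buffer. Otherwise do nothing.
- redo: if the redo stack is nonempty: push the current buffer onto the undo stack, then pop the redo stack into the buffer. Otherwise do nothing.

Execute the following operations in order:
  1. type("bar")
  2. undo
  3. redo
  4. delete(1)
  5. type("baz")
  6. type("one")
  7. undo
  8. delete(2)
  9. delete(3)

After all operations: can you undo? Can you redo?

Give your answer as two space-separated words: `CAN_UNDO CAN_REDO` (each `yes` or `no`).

Answer: yes no

Derivation:
After op 1 (type): buf='bar' undo_depth=1 redo_depth=0
After op 2 (undo): buf='(empty)' undo_depth=0 redo_depth=1
After op 3 (redo): buf='bar' undo_depth=1 redo_depth=0
After op 4 (delete): buf='ba' undo_depth=2 redo_depth=0
After op 5 (type): buf='babaz' undo_depth=3 redo_depth=0
After op 6 (type): buf='babazone' undo_depth=4 redo_depth=0
After op 7 (undo): buf='babaz' undo_depth=3 redo_depth=1
After op 8 (delete): buf='bab' undo_depth=4 redo_depth=0
After op 9 (delete): buf='(empty)' undo_depth=5 redo_depth=0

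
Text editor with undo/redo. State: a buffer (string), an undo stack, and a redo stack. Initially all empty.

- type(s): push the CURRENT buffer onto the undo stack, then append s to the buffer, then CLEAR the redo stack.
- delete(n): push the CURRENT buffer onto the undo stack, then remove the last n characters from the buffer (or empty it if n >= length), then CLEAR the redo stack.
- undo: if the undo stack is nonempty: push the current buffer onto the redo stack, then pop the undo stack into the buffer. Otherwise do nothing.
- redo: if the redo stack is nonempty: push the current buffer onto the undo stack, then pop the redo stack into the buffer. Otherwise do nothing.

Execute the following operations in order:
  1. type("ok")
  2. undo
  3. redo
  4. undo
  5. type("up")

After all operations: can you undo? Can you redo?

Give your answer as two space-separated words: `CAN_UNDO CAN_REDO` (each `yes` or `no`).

After op 1 (type): buf='ok' undo_depth=1 redo_depth=0
After op 2 (undo): buf='(empty)' undo_depth=0 redo_depth=1
After op 3 (redo): buf='ok' undo_depth=1 redo_depth=0
After op 4 (undo): buf='(empty)' undo_depth=0 redo_depth=1
After op 5 (type): buf='up' undo_depth=1 redo_depth=0

Answer: yes no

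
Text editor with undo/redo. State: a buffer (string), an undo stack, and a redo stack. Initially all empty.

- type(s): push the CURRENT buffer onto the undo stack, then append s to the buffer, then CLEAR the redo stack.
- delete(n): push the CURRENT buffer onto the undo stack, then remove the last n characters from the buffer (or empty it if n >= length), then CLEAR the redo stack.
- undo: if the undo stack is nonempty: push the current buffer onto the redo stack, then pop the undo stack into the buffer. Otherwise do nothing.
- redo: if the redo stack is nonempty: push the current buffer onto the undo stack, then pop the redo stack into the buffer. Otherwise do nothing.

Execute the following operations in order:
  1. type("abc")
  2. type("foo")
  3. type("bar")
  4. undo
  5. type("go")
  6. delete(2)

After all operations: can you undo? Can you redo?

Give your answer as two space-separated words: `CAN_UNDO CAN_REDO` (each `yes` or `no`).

Answer: yes no

Derivation:
After op 1 (type): buf='abc' undo_depth=1 redo_depth=0
After op 2 (type): buf='abcfoo' undo_depth=2 redo_depth=0
After op 3 (type): buf='abcfoobar' undo_depth=3 redo_depth=0
After op 4 (undo): buf='abcfoo' undo_depth=2 redo_depth=1
After op 5 (type): buf='abcfoogo' undo_depth=3 redo_depth=0
After op 6 (delete): buf='abcfoo' undo_depth=4 redo_depth=0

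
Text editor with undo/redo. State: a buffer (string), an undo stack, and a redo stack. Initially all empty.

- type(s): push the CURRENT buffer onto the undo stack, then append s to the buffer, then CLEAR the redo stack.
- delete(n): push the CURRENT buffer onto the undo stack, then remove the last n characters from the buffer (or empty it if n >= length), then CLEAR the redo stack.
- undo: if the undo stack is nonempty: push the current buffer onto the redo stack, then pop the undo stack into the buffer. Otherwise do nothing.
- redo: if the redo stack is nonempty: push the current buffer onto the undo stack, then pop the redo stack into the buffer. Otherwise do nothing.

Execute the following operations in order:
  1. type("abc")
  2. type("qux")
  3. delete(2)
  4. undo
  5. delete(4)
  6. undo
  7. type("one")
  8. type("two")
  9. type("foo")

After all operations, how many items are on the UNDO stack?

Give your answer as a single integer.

After op 1 (type): buf='abc' undo_depth=1 redo_depth=0
After op 2 (type): buf='abcqux' undo_depth=2 redo_depth=0
After op 3 (delete): buf='abcq' undo_depth=3 redo_depth=0
After op 4 (undo): buf='abcqux' undo_depth=2 redo_depth=1
After op 5 (delete): buf='ab' undo_depth=3 redo_depth=0
After op 6 (undo): buf='abcqux' undo_depth=2 redo_depth=1
After op 7 (type): buf='abcquxone' undo_depth=3 redo_depth=0
After op 8 (type): buf='abcquxonetwo' undo_depth=4 redo_depth=0
After op 9 (type): buf='abcquxonetwofoo' undo_depth=5 redo_depth=0

Answer: 5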